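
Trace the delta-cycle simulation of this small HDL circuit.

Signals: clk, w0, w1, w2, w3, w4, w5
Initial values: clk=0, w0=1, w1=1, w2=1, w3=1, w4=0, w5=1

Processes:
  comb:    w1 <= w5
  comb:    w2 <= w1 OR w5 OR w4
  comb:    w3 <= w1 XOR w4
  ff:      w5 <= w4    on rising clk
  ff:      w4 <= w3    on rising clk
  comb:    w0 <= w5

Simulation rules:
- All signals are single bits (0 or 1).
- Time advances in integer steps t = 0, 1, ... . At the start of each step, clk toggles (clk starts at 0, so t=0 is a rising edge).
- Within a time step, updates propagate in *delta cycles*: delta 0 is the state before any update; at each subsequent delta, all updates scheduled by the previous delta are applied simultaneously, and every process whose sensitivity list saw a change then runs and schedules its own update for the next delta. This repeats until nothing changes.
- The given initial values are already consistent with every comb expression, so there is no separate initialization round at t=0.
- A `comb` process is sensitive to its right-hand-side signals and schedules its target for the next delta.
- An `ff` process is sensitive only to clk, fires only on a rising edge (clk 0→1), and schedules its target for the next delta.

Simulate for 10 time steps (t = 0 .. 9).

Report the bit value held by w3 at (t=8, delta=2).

[bits: w2,w3,w5,w1,w4,clk,w0]
t=0: Δ0=1111001 Δ1=1111011 Δ2=1101111 Δ3=1000110 Δ4=1100110 | 4Δ
t=1: Δ0=1100110 Δ1=1100100 | 1Δ
t=2: Δ0=1100100 Δ1=1100110 Δ2=1110110 Δ3=1111111 Δ4=1011111 | 4Δ
t=3: Δ0=1011111 Δ1=1011101 | 1Δ
t=4: Δ0=1011101 Δ1=1011111 Δ2=1011011 Δ3=1111011 | 3Δ
t=5: Δ0=1111011 Δ1=1111001 | 1Δ
t=6: Δ0=1111001 Δ1=1111011 Δ2=1101111 Δ3=1000110 Δ4=1100110 | 4Δ
t=7: Δ0=1100110 Δ1=1100100 | 1Δ
t=8: Δ0=1100100 Δ1=1100110 Δ2=1110110 Δ3=1111111 Δ4=1011111 | 4Δ
t=9: Δ0=1011111 Δ1=1011101 | 1Δ

1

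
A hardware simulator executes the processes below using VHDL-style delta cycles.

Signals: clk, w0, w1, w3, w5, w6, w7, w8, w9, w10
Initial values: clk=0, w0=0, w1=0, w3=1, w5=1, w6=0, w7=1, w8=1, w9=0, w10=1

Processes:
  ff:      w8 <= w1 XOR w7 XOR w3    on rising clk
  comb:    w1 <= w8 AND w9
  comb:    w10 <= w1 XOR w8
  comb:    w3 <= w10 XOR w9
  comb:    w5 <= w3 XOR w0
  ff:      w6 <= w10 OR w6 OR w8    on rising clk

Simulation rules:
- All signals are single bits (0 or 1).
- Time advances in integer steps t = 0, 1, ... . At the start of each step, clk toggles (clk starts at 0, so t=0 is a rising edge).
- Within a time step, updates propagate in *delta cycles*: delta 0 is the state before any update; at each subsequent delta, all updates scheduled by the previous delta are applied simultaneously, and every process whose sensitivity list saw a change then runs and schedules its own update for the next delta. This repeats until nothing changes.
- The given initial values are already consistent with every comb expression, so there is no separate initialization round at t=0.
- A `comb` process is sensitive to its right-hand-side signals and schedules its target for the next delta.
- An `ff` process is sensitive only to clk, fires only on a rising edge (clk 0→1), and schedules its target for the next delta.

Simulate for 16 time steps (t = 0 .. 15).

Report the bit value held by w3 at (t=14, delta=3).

0

t=0 Δ0: w7=1 clk=0 w1=0 w5=1 w0=0 w6=0 w8=1 w10=1 w9=0 w3=1
  Δ1: clk:0→1
  Δ2: w6:0→1, w8:1→0
  Δ3: w10:1→0
  Δ4: w3:1→0
  Δ5: w5:1→0
  (5Δ to stable)
t=1 Δ0: w7=1 clk=1 w1=0 w5=0 w0=0 w6=1 w8=0 w10=0 w9=0 w3=0
  Δ1: clk:1→0
  (1Δ to stable)
t=2 Δ0: w7=1 clk=0 w1=0 w5=0 w0=0 w6=1 w8=0 w10=0 w9=0 w3=0
  Δ1: clk:0→1
  Δ2: w8:0→1
  Δ3: w10:0→1
  Δ4: w3:0→1
  Δ5: w5:0→1
  (5Δ to stable)
t=3 Δ0: w7=1 clk=1 w1=0 w5=1 w0=0 w6=1 w8=1 w10=1 w9=0 w3=1
  Δ1: clk:1→0
  (1Δ to stable)
t=4 Δ0: w7=1 clk=0 w1=0 w5=1 w0=0 w6=1 w8=1 w10=1 w9=0 w3=1
  Δ1: clk:0→1
  Δ2: w8:1→0
  Δ3: w10:1→0
  Δ4: w3:1→0
  Δ5: w5:1→0
  (5Δ to stable)
t=5 Δ0: w7=1 clk=1 w1=0 w5=0 w0=0 w6=1 w8=0 w10=0 w9=0 w3=0
  Δ1: clk:1→0
  (1Δ to stable)
t=6 Δ0: w7=1 clk=0 w1=0 w5=0 w0=0 w6=1 w8=0 w10=0 w9=0 w3=0
  Δ1: clk:0→1
  Δ2: w8:0→1
  Δ3: w10:0→1
  Δ4: w3:0→1
  Δ5: w5:0→1
  (5Δ to stable)
t=7 Δ0: w7=1 clk=1 w1=0 w5=1 w0=0 w6=1 w8=1 w10=1 w9=0 w3=1
  Δ1: clk:1→0
  (1Δ to stable)
t=8 Δ0: w7=1 clk=0 w1=0 w5=1 w0=0 w6=1 w8=1 w10=1 w9=0 w3=1
  Δ1: clk:0→1
  Δ2: w8:1→0
  Δ3: w10:1→0
  Δ4: w3:1→0
  Δ5: w5:1→0
  (5Δ to stable)
t=9 Δ0: w7=1 clk=1 w1=0 w5=0 w0=0 w6=1 w8=0 w10=0 w9=0 w3=0
  Δ1: clk:1→0
  (1Δ to stable)
t=10 Δ0: w7=1 clk=0 w1=0 w5=0 w0=0 w6=1 w8=0 w10=0 w9=0 w3=0
  Δ1: clk:0→1
  Δ2: w8:0→1
  Δ3: w10:0→1
  Δ4: w3:0→1
  Δ5: w5:0→1
  (5Δ to stable)
t=11 Δ0: w7=1 clk=1 w1=0 w5=1 w0=0 w6=1 w8=1 w10=1 w9=0 w3=1
  Δ1: clk:1→0
  (1Δ to stable)
t=12 Δ0: w7=1 clk=0 w1=0 w5=1 w0=0 w6=1 w8=1 w10=1 w9=0 w3=1
  Δ1: clk:0→1
  Δ2: w8:1→0
  Δ3: w10:1→0
  Δ4: w3:1→0
  Δ5: w5:1→0
  (5Δ to stable)
t=13 Δ0: w7=1 clk=1 w1=0 w5=0 w0=0 w6=1 w8=0 w10=0 w9=0 w3=0
  Δ1: clk:1→0
  (1Δ to stable)
t=14 Δ0: w7=1 clk=0 w1=0 w5=0 w0=0 w6=1 w8=0 w10=0 w9=0 w3=0
  Δ1: clk:0→1
  Δ2: w8:0→1
  Δ3: w10:0→1
  Δ4: w3:0→1
  Δ5: w5:0→1
  (5Δ to stable)
t=15 Δ0: w7=1 clk=1 w1=0 w5=1 w0=0 w6=1 w8=1 w10=1 w9=0 w3=1
  Δ1: clk:1→0
  (1Δ to stable)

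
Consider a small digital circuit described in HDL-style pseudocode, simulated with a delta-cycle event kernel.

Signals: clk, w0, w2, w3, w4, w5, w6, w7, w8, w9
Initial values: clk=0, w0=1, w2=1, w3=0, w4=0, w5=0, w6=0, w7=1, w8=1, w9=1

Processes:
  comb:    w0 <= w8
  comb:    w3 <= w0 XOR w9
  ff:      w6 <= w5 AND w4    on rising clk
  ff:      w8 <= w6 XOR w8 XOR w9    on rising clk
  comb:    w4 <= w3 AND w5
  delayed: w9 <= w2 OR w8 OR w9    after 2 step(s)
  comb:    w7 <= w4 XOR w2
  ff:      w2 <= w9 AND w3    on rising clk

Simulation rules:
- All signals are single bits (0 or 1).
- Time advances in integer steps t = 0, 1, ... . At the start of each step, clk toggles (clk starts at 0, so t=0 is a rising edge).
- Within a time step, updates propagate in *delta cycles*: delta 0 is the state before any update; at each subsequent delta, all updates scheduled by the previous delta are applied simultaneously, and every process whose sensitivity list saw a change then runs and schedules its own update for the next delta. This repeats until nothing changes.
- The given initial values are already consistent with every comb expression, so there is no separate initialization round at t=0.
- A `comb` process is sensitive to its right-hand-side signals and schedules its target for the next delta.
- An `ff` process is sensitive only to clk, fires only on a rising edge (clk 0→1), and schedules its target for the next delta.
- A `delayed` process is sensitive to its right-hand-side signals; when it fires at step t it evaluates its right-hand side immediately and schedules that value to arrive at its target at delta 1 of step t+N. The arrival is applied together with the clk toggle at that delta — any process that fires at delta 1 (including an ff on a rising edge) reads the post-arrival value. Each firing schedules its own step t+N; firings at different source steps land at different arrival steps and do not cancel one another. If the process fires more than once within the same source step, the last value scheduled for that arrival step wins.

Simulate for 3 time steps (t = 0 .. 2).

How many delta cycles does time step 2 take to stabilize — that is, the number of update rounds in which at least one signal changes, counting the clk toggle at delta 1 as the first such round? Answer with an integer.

t0.Δ0 w2=1 w3=0 w4=0 w5=0 w9=1 w0=1 w8=1 w6=0 clk=0 w7=1
t0.Δ1 w2=1 w3=0 w4=0 w5=0 w9=1 w0=1 w8=1 w6=0 clk=1 w7=1
t0.Δ2 w2=0 w3=0 w4=0 w5=0 w9=1 w0=1 w8=0 w6=0 clk=1 w7=1
t0.Δ3 w2=0 w3=0 w4=0 w5=0 w9=1 w0=0 w8=0 w6=0 clk=1 w7=0
t0.Δ4 w2=0 w3=1 w4=0 w5=0 w9=1 w0=0 w8=0 w6=0 clk=1 w7=0
t1.Δ0 w2=0 w3=1 w4=0 w5=0 w9=1 w0=0 w8=0 w6=0 clk=1 w7=0
t1.Δ1 w2=0 w3=1 w4=0 w5=0 w9=1 w0=0 w8=0 w6=0 clk=0 w7=0
t2.Δ0 w2=0 w3=1 w4=0 w5=0 w9=1 w0=0 w8=0 w6=0 clk=0 w7=0
t2.Δ1 w2=0 w3=1 w4=0 w5=0 w9=1 w0=0 w8=0 w6=0 clk=1 w7=0
t2.Δ2 w2=1 w3=1 w4=0 w5=0 w9=1 w0=0 w8=1 w6=0 clk=1 w7=0
t2.Δ3 w2=1 w3=1 w4=0 w5=0 w9=1 w0=1 w8=1 w6=0 clk=1 w7=1
t2.Δ4 w2=1 w3=0 w4=0 w5=0 w9=1 w0=1 w8=1 w6=0 clk=1 w7=1

4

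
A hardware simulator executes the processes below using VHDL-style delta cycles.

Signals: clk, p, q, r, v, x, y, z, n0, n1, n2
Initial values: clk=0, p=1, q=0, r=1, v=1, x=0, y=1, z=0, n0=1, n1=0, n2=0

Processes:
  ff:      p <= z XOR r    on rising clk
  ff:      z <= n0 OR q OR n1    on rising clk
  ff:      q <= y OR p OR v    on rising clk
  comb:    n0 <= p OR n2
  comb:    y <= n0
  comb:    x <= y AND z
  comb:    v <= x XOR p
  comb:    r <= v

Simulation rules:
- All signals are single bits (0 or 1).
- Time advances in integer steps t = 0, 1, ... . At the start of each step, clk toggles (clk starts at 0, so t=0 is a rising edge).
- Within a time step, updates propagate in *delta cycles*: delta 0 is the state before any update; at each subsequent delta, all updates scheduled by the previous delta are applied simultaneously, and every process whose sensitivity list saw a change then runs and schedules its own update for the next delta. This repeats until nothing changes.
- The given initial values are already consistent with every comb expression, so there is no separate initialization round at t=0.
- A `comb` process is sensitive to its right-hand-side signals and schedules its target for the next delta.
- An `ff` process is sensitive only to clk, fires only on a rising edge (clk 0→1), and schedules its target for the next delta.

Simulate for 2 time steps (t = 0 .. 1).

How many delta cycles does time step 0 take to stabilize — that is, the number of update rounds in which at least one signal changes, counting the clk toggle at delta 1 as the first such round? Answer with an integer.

5

t=0 Δ0: z=0 q=0 n2=0 x=0 y=1 n0=1 r=1 v=1 n1=0 p=1 clk=0
  Δ1: clk:0→1
  Δ2: z:0→1, q:0→1
  Δ3: x:0→1
  Δ4: v:1→0
  Δ5: r:1→0
  (5Δ to stable)
t=1 Δ0: z=1 q=1 n2=0 x=1 y=1 n0=1 r=0 v=0 n1=0 p=1 clk=1
  Δ1: clk:1→0
  (1Δ to stable)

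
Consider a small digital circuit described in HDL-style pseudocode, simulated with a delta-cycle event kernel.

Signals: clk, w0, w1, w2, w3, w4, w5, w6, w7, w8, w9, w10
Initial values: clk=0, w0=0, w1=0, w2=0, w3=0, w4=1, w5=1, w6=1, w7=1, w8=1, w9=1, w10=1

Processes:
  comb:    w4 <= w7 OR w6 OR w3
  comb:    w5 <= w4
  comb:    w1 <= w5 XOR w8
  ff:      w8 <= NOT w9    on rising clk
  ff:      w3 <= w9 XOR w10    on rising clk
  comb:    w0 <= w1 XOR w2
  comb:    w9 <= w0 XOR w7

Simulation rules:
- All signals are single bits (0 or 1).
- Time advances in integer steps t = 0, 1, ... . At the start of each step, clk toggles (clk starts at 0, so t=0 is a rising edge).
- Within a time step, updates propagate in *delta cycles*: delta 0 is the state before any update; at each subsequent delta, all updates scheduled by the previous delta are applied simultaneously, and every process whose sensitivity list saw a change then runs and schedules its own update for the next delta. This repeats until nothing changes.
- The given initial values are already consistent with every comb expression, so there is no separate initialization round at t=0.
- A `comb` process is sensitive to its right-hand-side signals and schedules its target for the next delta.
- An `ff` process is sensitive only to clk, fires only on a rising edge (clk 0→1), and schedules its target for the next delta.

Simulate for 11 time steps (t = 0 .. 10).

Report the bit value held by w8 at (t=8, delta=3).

t0.Δ0 w3=0 w8=1 w6=1 w9=1 w10=1 w1=0 w5=1 w4=1 w7=1 w0=0 clk=0 w2=0
t0.Δ1 w3=0 w8=1 w6=1 w9=1 w10=1 w1=0 w5=1 w4=1 w7=1 w0=0 clk=1 w2=0
t0.Δ2 w3=0 w8=0 w6=1 w9=1 w10=1 w1=0 w5=1 w4=1 w7=1 w0=0 clk=1 w2=0
t0.Δ3 w3=0 w8=0 w6=1 w9=1 w10=1 w1=1 w5=1 w4=1 w7=1 w0=0 clk=1 w2=0
t0.Δ4 w3=0 w8=0 w6=1 w9=1 w10=1 w1=1 w5=1 w4=1 w7=1 w0=1 clk=1 w2=0
t0.Δ5 w3=0 w8=0 w6=1 w9=0 w10=1 w1=1 w5=1 w4=1 w7=1 w0=1 clk=1 w2=0
t1.Δ0 w3=0 w8=0 w6=1 w9=0 w10=1 w1=1 w5=1 w4=1 w7=1 w0=1 clk=1 w2=0
t1.Δ1 w3=0 w8=0 w6=1 w9=0 w10=1 w1=1 w5=1 w4=1 w7=1 w0=1 clk=0 w2=0
t2.Δ0 w3=0 w8=0 w6=1 w9=0 w10=1 w1=1 w5=1 w4=1 w7=1 w0=1 clk=0 w2=0
t2.Δ1 w3=0 w8=0 w6=1 w9=0 w10=1 w1=1 w5=1 w4=1 w7=1 w0=1 clk=1 w2=0
t2.Δ2 w3=1 w8=1 w6=1 w9=0 w10=1 w1=1 w5=1 w4=1 w7=1 w0=1 clk=1 w2=0
t2.Δ3 w3=1 w8=1 w6=1 w9=0 w10=1 w1=0 w5=1 w4=1 w7=1 w0=1 clk=1 w2=0
t2.Δ4 w3=1 w8=1 w6=1 w9=0 w10=1 w1=0 w5=1 w4=1 w7=1 w0=0 clk=1 w2=0
t2.Δ5 w3=1 w8=1 w6=1 w9=1 w10=1 w1=0 w5=1 w4=1 w7=1 w0=0 clk=1 w2=0
t3.Δ0 w3=1 w8=1 w6=1 w9=1 w10=1 w1=0 w5=1 w4=1 w7=1 w0=0 clk=1 w2=0
t3.Δ1 w3=1 w8=1 w6=1 w9=1 w10=1 w1=0 w5=1 w4=1 w7=1 w0=0 clk=0 w2=0
t4.Δ0 w3=1 w8=1 w6=1 w9=1 w10=1 w1=0 w5=1 w4=1 w7=1 w0=0 clk=0 w2=0
t4.Δ1 w3=1 w8=1 w6=1 w9=1 w10=1 w1=0 w5=1 w4=1 w7=1 w0=0 clk=1 w2=0
t4.Δ2 w3=0 w8=0 w6=1 w9=1 w10=1 w1=0 w5=1 w4=1 w7=1 w0=0 clk=1 w2=0
t4.Δ3 w3=0 w8=0 w6=1 w9=1 w10=1 w1=1 w5=1 w4=1 w7=1 w0=0 clk=1 w2=0
t4.Δ4 w3=0 w8=0 w6=1 w9=1 w10=1 w1=1 w5=1 w4=1 w7=1 w0=1 clk=1 w2=0
t4.Δ5 w3=0 w8=0 w6=1 w9=0 w10=1 w1=1 w5=1 w4=1 w7=1 w0=1 clk=1 w2=0
t5.Δ0 w3=0 w8=0 w6=1 w9=0 w10=1 w1=1 w5=1 w4=1 w7=1 w0=1 clk=1 w2=0
t5.Δ1 w3=0 w8=0 w6=1 w9=0 w10=1 w1=1 w5=1 w4=1 w7=1 w0=1 clk=0 w2=0
t6.Δ0 w3=0 w8=0 w6=1 w9=0 w10=1 w1=1 w5=1 w4=1 w7=1 w0=1 clk=0 w2=0
t6.Δ1 w3=0 w8=0 w6=1 w9=0 w10=1 w1=1 w5=1 w4=1 w7=1 w0=1 clk=1 w2=0
t6.Δ2 w3=1 w8=1 w6=1 w9=0 w10=1 w1=1 w5=1 w4=1 w7=1 w0=1 clk=1 w2=0
t6.Δ3 w3=1 w8=1 w6=1 w9=0 w10=1 w1=0 w5=1 w4=1 w7=1 w0=1 clk=1 w2=0
t6.Δ4 w3=1 w8=1 w6=1 w9=0 w10=1 w1=0 w5=1 w4=1 w7=1 w0=0 clk=1 w2=0
t6.Δ5 w3=1 w8=1 w6=1 w9=1 w10=1 w1=0 w5=1 w4=1 w7=1 w0=0 clk=1 w2=0
t7.Δ0 w3=1 w8=1 w6=1 w9=1 w10=1 w1=0 w5=1 w4=1 w7=1 w0=0 clk=1 w2=0
t7.Δ1 w3=1 w8=1 w6=1 w9=1 w10=1 w1=0 w5=1 w4=1 w7=1 w0=0 clk=0 w2=0
t8.Δ0 w3=1 w8=1 w6=1 w9=1 w10=1 w1=0 w5=1 w4=1 w7=1 w0=0 clk=0 w2=0
t8.Δ1 w3=1 w8=1 w6=1 w9=1 w10=1 w1=0 w5=1 w4=1 w7=1 w0=0 clk=1 w2=0
t8.Δ2 w3=0 w8=0 w6=1 w9=1 w10=1 w1=0 w5=1 w4=1 w7=1 w0=0 clk=1 w2=0
t8.Δ3 w3=0 w8=0 w6=1 w9=1 w10=1 w1=1 w5=1 w4=1 w7=1 w0=0 clk=1 w2=0
t8.Δ4 w3=0 w8=0 w6=1 w9=1 w10=1 w1=1 w5=1 w4=1 w7=1 w0=1 clk=1 w2=0
t8.Δ5 w3=0 w8=0 w6=1 w9=0 w10=1 w1=1 w5=1 w4=1 w7=1 w0=1 clk=1 w2=0
t9.Δ0 w3=0 w8=0 w6=1 w9=0 w10=1 w1=1 w5=1 w4=1 w7=1 w0=1 clk=1 w2=0
t9.Δ1 w3=0 w8=0 w6=1 w9=0 w10=1 w1=1 w5=1 w4=1 w7=1 w0=1 clk=0 w2=0
t10.Δ0 w3=0 w8=0 w6=1 w9=0 w10=1 w1=1 w5=1 w4=1 w7=1 w0=1 clk=0 w2=0
t10.Δ1 w3=0 w8=0 w6=1 w9=0 w10=1 w1=1 w5=1 w4=1 w7=1 w0=1 clk=1 w2=0
t10.Δ2 w3=1 w8=1 w6=1 w9=0 w10=1 w1=1 w5=1 w4=1 w7=1 w0=1 clk=1 w2=0
t10.Δ3 w3=1 w8=1 w6=1 w9=0 w10=1 w1=0 w5=1 w4=1 w7=1 w0=1 clk=1 w2=0
t10.Δ4 w3=1 w8=1 w6=1 w9=0 w10=1 w1=0 w5=1 w4=1 w7=1 w0=0 clk=1 w2=0
t10.Δ5 w3=1 w8=1 w6=1 w9=1 w10=1 w1=0 w5=1 w4=1 w7=1 w0=0 clk=1 w2=0

0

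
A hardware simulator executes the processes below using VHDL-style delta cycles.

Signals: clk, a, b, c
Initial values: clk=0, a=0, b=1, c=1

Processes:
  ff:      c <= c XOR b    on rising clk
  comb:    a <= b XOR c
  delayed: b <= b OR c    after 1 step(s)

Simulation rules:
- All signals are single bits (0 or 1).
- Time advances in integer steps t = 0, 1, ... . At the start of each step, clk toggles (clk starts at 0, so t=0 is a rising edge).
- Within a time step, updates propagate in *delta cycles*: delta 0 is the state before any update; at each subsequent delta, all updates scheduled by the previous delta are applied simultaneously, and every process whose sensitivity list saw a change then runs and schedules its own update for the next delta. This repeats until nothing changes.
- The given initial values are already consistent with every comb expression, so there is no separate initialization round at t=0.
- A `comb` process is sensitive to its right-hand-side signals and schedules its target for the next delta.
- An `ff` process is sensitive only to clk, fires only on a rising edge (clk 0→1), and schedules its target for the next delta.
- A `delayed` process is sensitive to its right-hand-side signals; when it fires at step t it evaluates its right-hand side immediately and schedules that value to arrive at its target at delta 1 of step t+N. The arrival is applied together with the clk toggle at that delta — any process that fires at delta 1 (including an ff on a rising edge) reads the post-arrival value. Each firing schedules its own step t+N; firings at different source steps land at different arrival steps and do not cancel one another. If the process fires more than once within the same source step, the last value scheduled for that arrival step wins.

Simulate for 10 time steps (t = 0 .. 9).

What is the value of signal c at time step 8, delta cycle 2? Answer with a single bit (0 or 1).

t0.Δ0 b=1 a=0 c=1 clk=0
t0.Δ1 b=1 a=0 c=1 clk=1
t0.Δ2 b=1 a=0 c=0 clk=1
t0.Δ3 b=1 a=1 c=0 clk=1
t1.Δ0 b=1 a=1 c=0 clk=1
t1.Δ1 b=1 a=1 c=0 clk=0
t2.Δ0 b=1 a=1 c=0 clk=0
t2.Δ1 b=1 a=1 c=0 clk=1
t2.Δ2 b=1 a=1 c=1 clk=1
t2.Δ3 b=1 a=0 c=1 clk=1
t3.Δ0 b=1 a=0 c=1 clk=1
t3.Δ1 b=1 a=0 c=1 clk=0
t4.Δ0 b=1 a=0 c=1 clk=0
t4.Δ1 b=1 a=0 c=1 clk=1
t4.Δ2 b=1 a=0 c=0 clk=1
t4.Δ3 b=1 a=1 c=0 clk=1
t5.Δ0 b=1 a=1 c=0 clk=1
t5.Δ1 b=1 a=1 c=0 clk=0
t6.Δ0 b=1 a=1 c=0 clk=0
t6.Δ1 b=1 a=1 c=0 clk=1
t6.Δ2 b=1 a=1 c=1 clk=1
t6.Δ3 b=1 a=0 c=1 clk=1
t7.Δ0 b=1 a=0 c=1 clk=1
t7.Δ1 b=1 a=0 c=1 clk=0
t8.Δ0 b=1 a=0 c=1 clk=0
t8.Δ1 b=1 a=0 c=1 clk=1
t8.Δ2 b=1 a=0 c=0 clk=1
t8.Δ3 b=1 a=1 c=0 clk=1
t9.Δ0 b=1 a=1 c=0 clk=1
t9.Δ1 b=1 a=1 c=0 clk=0

0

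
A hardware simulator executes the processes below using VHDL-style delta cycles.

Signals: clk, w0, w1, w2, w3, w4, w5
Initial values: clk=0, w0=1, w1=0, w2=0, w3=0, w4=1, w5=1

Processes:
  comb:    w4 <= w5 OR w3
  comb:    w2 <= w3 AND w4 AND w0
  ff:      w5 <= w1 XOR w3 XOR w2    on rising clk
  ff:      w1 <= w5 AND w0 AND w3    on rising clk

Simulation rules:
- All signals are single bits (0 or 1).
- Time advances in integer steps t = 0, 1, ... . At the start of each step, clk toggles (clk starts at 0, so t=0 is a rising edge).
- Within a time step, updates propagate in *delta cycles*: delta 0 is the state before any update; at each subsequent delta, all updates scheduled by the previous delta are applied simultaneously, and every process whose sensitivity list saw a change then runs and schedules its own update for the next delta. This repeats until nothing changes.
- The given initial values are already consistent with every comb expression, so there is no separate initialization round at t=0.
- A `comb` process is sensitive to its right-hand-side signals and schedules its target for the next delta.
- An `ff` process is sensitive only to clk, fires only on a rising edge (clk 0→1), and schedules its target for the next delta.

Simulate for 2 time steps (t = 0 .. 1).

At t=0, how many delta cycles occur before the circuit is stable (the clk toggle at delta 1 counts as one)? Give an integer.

[bits: w5,w0,clk,w2,w1,w4,w3]
t=0: Δ0=1100010 Δ1=1110010 Δ2=0110010 Δ3=0110000 | 3Δ
t=1: Δ0=0110000 Δ1=0100000 | 1Δ

3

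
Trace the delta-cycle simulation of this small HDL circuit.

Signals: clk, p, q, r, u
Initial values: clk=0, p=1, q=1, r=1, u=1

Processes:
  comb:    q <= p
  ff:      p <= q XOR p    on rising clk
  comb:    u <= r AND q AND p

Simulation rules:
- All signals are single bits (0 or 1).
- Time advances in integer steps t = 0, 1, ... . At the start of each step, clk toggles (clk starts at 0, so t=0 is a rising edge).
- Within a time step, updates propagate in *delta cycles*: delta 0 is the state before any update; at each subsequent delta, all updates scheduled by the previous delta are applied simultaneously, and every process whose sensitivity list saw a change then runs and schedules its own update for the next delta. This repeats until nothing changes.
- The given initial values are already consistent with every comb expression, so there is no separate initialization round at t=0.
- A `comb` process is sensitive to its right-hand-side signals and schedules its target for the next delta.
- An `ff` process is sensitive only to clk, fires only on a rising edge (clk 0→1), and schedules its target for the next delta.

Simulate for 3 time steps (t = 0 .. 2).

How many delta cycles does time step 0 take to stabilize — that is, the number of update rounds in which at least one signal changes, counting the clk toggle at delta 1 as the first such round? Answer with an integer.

t0.Δ0 clk=0 p=1 r=1 u=1 q=1
t0.Δ1 clk=1 p=1 r=1 u=1 q=1
t0.Δ2 clk=1 p=0 r=1 u=1 q=1
t0.Δ3 clk=1 p=0 r=1 u=0 q=0
t1.Δ0 clk=1 p=0 r=1 u=0 q=0
t1.Δ1 clk=0 p=0 r=1 u=0 q=0
t2.Δ0 clk=0 p=0 r=1 u=0 q=0
t2.Δ1 clk=1 p=0 r=1 u=0 q=0

3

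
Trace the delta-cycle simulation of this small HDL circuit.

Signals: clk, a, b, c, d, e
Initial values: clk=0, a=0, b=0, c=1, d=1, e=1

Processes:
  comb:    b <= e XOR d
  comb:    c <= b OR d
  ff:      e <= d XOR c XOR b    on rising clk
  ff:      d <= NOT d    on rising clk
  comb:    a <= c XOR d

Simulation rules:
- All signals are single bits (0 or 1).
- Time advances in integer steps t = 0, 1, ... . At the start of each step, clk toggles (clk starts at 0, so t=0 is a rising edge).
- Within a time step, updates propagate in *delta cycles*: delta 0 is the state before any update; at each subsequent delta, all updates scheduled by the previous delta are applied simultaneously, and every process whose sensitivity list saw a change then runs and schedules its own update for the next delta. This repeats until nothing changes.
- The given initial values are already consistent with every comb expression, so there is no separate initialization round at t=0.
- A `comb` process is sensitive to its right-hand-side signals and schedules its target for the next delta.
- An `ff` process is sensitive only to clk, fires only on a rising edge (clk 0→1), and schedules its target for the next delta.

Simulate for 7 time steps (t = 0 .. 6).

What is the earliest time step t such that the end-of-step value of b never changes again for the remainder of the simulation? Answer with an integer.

[bits: d,a,e,clk,c,b]
t=0: Δ0=101010 Δ1=101110 Δ2=000110 Δ3=010100 Δ4=000100 | 4Δ
t=1: Δ0=000100 Δ1=000000 | 1Δ
t=2: Δ0=000000 Δ1=000100 Δ2=100100 Δ3=110111 Δ4=100111 | 4Δ
t=3: Δ0=100111 Δ1=100011 | 1Δ
t=4: Δ0=100011 Δ1=100111 Δ2=001111 Δ3=011111 | 3Δ
t=5: Δ0=011111 Δ1=011011 | 1Δ
t=6: Δ0=011011 Δ1=011111 Δ2=110111 Δ3=100111 | 3Δ

2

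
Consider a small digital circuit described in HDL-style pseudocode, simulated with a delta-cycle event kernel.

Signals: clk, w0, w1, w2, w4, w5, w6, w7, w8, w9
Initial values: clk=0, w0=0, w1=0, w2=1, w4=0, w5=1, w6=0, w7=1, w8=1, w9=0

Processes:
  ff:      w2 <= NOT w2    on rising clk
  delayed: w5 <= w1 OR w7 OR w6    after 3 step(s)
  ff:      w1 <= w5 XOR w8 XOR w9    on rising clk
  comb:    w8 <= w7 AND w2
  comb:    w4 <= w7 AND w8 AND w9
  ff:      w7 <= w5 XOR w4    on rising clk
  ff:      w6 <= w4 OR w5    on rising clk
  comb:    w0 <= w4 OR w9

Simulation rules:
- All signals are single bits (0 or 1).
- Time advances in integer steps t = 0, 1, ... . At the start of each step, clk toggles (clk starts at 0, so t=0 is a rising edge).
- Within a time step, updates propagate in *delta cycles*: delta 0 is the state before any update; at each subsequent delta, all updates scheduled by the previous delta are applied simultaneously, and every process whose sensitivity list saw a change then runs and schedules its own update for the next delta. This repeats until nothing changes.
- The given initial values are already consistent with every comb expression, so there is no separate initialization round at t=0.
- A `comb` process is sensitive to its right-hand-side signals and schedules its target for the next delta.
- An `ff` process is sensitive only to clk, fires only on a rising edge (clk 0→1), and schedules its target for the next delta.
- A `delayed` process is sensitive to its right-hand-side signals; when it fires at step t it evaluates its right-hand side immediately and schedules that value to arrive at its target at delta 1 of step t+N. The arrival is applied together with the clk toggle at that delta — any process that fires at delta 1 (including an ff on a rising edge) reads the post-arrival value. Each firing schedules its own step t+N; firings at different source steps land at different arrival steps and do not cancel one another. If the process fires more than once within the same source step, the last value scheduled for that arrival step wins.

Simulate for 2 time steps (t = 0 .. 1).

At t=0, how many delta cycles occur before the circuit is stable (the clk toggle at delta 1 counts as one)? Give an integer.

t=0 Δ0: w5=1 w4=0 w9=0 w8=1 clk=0 w6=0 w0=0 w2=1 w1=0 w7=1
  Δ1: clk:0→1
  Δ2: w6:0→1, w2:1→0
  Δ3: w8:1→0
  (3Δ to stable)
t=1 Δ0: w5=1 w4=0 w9=0 w8=0 clk=1 w6=1 w0=0 w2=0 w1=0 w7=1
  Δ1: clk:1→0
  (1Δ to stable)

3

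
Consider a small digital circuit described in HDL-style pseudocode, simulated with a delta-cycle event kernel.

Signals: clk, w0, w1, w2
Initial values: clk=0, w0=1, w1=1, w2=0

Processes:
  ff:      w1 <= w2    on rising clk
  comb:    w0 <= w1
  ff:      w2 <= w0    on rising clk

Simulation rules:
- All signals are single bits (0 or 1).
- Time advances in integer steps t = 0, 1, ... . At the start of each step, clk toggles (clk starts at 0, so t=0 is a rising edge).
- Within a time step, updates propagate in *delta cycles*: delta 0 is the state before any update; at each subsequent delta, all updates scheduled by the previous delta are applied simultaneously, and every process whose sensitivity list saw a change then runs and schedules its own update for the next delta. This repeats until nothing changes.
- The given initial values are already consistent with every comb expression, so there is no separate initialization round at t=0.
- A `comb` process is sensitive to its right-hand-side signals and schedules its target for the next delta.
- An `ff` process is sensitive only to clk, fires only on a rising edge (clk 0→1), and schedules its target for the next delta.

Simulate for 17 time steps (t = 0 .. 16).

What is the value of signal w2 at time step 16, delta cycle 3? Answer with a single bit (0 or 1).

t0.Δ0 w2=0 w1=1 clk=0 w0=1
t0.Δ1 w2=0 w1=1 clk=1 w0=1
t0.Δ2 w2=1 w1=0 clk=1 w0=1
t0.Δ3 w2=1 w1=0 clk=1 w0=0
t1.Δ0 w2=1 w1=0 clk=1 w0=0
t1.Δ1 w2=1 w1=0 clk=0 w0=0
t2.Δ0 w2=1 w1=0 clk=0 w0=0
t2.Δ1 w2=1 w1=0 clk=1 w0=0
t2.Δ2 w2=0 w1=1 clk=1 w0=0
t2.Δ3 w2=0 w1=1 clk=1 w0=1
t3.Δ0 w2=0 w1=1 clk=1 w0=1
t3.Δ1 w2=0 w1=1 clk=0 w0=1
t4.Δ0 w2=0 w1=1 clk=0 w0=1
t4.Δ1 w2=0 w1=1 clk=1 w0=1
t4.Δ2 w2=1 w1=0 clk=1 w0=1
t4.Δ3 w2=1 w1=0 clk=1 w0=0
t5.Δ0 w2=1 w1=0 clk=1 w0=0
t5.Δ1 w2=1 w1=0 clk=0 w0=0
t6.Δ0 w2=1 w1=0 clk=0 w0=0
t6.Δ1 w2=1 w1=0 clk=1 w0=0
t6.Δ2 w2=0 w1=1 clk=1 w0=0
t6.Δ3 w2=0 w1=1 clk=1 w0=1
t7.Δ0 w2=0 w1=1 clk=1 w0=1
t7.Δ1 w2=0 w1=1 clk=0 w0=1
t8.Δ0 w2=0 w1=1 clk=0 w0=1
t8.Δ1 w2=0 w1=1 clk=1 w0=1
t8.Δ2 w2=1 w1=0 clk=1 w0=1
t8.Δ3 w2=1 w1=0 clk=1 w0=0
t9.Δ0 w2=1 w1=0 clk=1 w0=0
t9.Δ1 w2=1 w1=0 clk=0 w0=0
t10.Δ0 w2=1 w1=0 clk=0 w0=0
t10.Δ1 w2=1 w1=0 clk=1 w0=0
t10.Δ2 w2=0 w1=1 clk=1 w0=0
t10.Δ3 w2=0 w1=1 clk=1 w0=1
t11.Δ0 w2=0 w1=1 clk=1 w0=1
t11.Δ1 w2=0 w1=1 clk=0 w0=1
t12.Δ0 w2=0 w1=1 clk=0 w0=1
t12.Δ1 w2=0 w1=1 clk=1 w0=1
t12.Δ2 w2=1 w1=0 clk=1 w0=1
t12.Δ3 w2=1 w1=0 clk=1 w0=0
t13.Δ0 w2=1 w1=0 clk=1 w0=0
t13.Δ1 w2=1 w1=0 clk=0 w0=0
t14.Δ0 w2=1 w1=0 clk=0 w0=0
t14.Δ1 w2=1 w1=0 clk=1 w0=0
t14.Δ2 w2=0 w1=1 clk=1 w0=0
t14.Δ3 w2=0 w1=1 clk=1 w0=1
t15.Δ0 w2=0 w1=1 clk=1 w0=1
t15.Δ1 w2=0 w1=1 clk=0 w0=1
t16.Δ0 w2=0 w1=1 clk=0 w0=1
t16.Δ1 w2=0 w1=1 clk=1 w0=1
t16.Δ2 w2=1 w1=0 clk=1 w0=1
t16.Δ3 w2=1 w1=0 clk=1 w0=0

1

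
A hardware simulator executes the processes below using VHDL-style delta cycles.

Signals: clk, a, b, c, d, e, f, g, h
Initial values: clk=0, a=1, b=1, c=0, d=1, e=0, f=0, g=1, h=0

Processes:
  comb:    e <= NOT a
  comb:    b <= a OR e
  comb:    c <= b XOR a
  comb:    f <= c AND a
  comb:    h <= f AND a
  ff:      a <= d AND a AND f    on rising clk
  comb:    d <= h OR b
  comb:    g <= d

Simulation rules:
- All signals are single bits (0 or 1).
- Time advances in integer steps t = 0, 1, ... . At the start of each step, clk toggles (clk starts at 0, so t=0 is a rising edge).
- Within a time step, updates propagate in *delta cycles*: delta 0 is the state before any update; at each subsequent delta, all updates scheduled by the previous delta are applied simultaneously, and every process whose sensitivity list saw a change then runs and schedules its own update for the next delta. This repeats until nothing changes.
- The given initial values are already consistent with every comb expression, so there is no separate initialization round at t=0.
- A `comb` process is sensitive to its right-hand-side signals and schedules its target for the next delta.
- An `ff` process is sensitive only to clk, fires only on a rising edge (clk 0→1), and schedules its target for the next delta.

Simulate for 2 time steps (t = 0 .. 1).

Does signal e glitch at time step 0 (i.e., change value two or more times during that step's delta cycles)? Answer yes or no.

[bits: a,f,e,c,g,clk,h,d,b]
t=0: Δ0=100010011 Δ1=100011011 Δ2=000011011 Δ3=001111010 Δ4=001011001 Δ5=001101011 Δ6=001111011 | 6Δ
t=1: Δ0=001111011 Δ1=001110011 | 1Δ

no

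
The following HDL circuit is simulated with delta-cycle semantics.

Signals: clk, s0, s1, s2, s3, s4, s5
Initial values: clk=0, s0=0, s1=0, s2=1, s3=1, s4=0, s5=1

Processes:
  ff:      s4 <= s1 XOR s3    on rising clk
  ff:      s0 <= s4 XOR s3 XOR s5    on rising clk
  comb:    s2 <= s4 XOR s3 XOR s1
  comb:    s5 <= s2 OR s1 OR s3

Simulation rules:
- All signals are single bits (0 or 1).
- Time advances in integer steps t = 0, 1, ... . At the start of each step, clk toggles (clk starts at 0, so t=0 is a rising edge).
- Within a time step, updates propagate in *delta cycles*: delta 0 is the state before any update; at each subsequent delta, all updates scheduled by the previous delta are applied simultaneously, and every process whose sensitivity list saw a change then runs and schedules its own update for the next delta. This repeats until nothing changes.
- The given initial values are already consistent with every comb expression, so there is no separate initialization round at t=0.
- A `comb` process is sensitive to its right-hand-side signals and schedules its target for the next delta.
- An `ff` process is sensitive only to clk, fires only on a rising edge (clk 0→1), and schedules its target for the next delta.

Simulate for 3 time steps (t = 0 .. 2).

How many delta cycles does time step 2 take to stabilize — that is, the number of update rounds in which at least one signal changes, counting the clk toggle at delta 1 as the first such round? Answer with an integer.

t=0 Δ0: s1=0 s4=0 s2=1 clk=0 s3=1 s0=0 s5=1
  Δ1: clk:0→1
  Δ2: s4:0→1
  Δ3: s2:1→0
  (3Δ to stable)
t=1 Δ0: s1=0 s4=1 s2=0 clk=1 s3=1 s0=0 s5=1
  Δ1: clk:1→0
  (1Δ to stable)
t=2 Δ0: s1=0 s4=1 s2=0 clk=0 s3=1 s0=0 s5=1
  Δ1: clk:0→1
  Δ2: s0:0→1
  (2Δ to stable)

2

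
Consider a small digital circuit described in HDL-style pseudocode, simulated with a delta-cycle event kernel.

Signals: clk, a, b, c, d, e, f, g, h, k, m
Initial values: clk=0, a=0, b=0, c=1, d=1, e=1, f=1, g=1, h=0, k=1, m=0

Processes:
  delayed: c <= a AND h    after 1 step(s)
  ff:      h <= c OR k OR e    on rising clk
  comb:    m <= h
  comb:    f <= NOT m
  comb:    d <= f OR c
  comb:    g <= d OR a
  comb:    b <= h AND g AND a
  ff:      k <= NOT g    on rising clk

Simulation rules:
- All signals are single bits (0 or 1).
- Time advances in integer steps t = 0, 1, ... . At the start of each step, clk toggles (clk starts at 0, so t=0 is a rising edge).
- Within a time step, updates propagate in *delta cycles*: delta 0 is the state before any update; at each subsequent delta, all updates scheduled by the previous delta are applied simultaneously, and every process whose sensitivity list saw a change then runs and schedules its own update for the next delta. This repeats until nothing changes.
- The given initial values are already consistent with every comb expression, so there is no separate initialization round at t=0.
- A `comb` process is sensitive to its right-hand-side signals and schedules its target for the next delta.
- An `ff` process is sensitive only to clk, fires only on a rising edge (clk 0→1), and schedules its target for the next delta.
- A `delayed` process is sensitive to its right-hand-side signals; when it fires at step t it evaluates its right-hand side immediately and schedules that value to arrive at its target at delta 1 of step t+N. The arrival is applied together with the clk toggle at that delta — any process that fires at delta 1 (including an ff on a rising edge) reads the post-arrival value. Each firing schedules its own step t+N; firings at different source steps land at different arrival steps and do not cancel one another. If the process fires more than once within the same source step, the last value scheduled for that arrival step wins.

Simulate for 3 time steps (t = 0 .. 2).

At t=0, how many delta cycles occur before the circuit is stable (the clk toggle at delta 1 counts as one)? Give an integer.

4

t=0 Δ0: clk=0 a=0 b=0 k=1 d=1 c=1 e=1 f=1 m=0 h=0 g=1
  Δ1: clk:0→1
  Δ2: k:1→0, h:0→1
  Δ3: m:0→1
  Δ4: f:1→0
  (4Δ to stable)
t=1 Δ0: clk=1 a=0 b=0 k=0 d=1 c=1 e=1 f=0 m=1 h=1 g=1
  Δ1: clk:1→0, c:1→0
  Δ2: d:1→0
  Δ3: g:1→0
  (3Δ to stable)
t=2 Δ0: clk=0 a=0 b=0 k=0 d=0 c=0 e=1 f=0 m=1 h=1 g=0
  Δ1: clk:0→1
  Δ2: k:0→1
  (2Δ to stable)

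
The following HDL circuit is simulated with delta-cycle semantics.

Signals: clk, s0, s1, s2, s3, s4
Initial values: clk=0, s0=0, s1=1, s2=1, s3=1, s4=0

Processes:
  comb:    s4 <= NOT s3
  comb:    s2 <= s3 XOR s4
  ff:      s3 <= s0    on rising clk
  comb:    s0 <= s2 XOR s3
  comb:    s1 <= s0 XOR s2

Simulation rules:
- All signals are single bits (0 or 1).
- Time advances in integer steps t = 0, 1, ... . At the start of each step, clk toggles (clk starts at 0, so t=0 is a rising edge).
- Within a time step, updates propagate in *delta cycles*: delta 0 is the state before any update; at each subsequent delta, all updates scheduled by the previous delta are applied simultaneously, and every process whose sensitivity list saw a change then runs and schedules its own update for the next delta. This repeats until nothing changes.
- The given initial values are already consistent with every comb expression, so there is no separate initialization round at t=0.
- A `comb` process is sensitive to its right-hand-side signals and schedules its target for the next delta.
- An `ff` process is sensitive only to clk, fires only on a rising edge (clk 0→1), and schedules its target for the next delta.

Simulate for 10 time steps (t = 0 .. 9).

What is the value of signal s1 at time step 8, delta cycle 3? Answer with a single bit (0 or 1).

1

t=0 Δ0: s1=1 clk=0 s0=0 s3=1 s2=1 s4=0
  Δ1: clk:0→1
  Δ2: s3:1→0
  Δ3: s0:0→1, s2:1→0, s4:0→1
  Δ4: s0:1→0, s2:0→1
  Δ5: s0:0→1
  Δ6: s1:1→0
  (6Δ to stable)
t=1 Δ0: s1=0 clk=1 s0=1 s3=0 s2=1 s4=1
  Δ1: clk:1→0
  (1Δ to stable)
t=2 Δ0: s1=0 clk=0 s0=1 s3=0 s2=1 s4=1
  Δ1: clk:0→1
  Δ2: s3:0→1
  Δ3: s0:1→0, s2:1→0, s4:1→0
  Δ4: s0:0→1, s2:0→1
  Δ5: s0:1→0
  Δ6: s1:0→1
  (6Δ to stable)
t=3 Δ0: s1=1 clk=1 s0=0 s3=1 s2=1 s4=0
  Δ1: clk:1→0
  (1Δ to stable)
t=4 Δ0: s1=1 clk=0 s0=0 s3=1 s2=1 s4=0
  Δ1: clk:0→1
  Δ2: s3:1→0
  Δ3: s0:0→1, s2:1→0, s4:0→1
  Δ4: s0:1→0, s2:0→1
  Δ5: s0:0→1
  Δ6: s1:1→0
  (6Δ to stable)
t=5 Δ0: s1=0 clk=1 s0=1 s3=0 s2=1 s4=1
  Δ1: clk:1→0
  (1Δ to stable)
t=6 Δ0: s1=0 clk=0 s0=1 s3=0 s2=1 s4=1
  Δ1: clk:0→1
  Δ2: s3:0→1
  Δ3: s0:1→0, s2:1→0, s4:1→0
  Δ4: s0:0→1, s2:0→1
  Δ5: s0:1→0
  Δ6: s1:0→1
  (6Δ to stable)
t=7 Δ0: s1=1 clk=1 s0=0 s3=1 s2=1 s4=0
  Δ1: clk:1→0
  (1Δ to stable)
t=8 Δ0: s1=1 clk=0 s0=0 s3=1 s2=1 s4=0
  Δ1: clk:0→1
  Δ2: s3:1→0
  Δ3: s0:0→1, s2:1→0, s4:0→1
  Δ4: s0:1→0, s2:0→1
  Δ5: s0:0→1
  Δ6: s1:1→0
  (6Δ to stable)
t=9 Δ0: s1=0 clk=1 s0=1 s3=0 s2=1 s4=1
  Δ1: clk:1→0
  (1Δ to stable)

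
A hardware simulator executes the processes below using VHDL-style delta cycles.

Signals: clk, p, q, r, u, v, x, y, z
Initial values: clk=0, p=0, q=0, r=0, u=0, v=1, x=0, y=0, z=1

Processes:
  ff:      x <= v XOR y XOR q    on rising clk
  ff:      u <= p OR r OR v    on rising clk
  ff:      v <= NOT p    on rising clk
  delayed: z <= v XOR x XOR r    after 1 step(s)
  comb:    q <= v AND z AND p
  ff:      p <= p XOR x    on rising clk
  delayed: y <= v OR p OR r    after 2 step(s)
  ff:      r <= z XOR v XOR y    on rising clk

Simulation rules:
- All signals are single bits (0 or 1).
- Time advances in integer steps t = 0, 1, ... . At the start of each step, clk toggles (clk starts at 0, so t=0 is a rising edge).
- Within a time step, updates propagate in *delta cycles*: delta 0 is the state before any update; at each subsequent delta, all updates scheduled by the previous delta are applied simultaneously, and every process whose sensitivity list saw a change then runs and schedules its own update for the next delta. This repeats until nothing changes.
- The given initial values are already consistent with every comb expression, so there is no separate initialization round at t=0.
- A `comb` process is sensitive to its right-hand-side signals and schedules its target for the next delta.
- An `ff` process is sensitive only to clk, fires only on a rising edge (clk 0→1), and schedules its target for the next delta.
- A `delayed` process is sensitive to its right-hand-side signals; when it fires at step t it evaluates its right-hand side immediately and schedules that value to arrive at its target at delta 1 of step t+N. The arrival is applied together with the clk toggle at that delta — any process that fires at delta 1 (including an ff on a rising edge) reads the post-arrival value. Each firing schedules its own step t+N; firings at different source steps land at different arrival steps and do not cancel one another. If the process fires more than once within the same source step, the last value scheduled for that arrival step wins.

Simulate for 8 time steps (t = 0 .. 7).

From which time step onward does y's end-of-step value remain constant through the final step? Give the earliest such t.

[bits: z,u,r,p,v,q,x,y,clk]
t=0: Δ0=100010000 Δ1=100010001 Δ2=110010101 | 2Δ
t=1: Δ0=110010101 Δ1=010010100 | 1Δ
t=2: Δ0=010010100 Δ1=010010101 Δ2=011110101 | 2Δ
t=3: Δ0=011110101 Δ1=111110100 Δ2=111111100 | 2Δ
t=4: Δ0=111111100 Δ1=111111111 Δ2=111001111 Δ3=111000111 | 3Δ
t=5: Δ0=111000111 Δ1=011000110 | 1Δ
t=6: Δ0=011000110 Δ1=011000111 Δ2=011110111 | 2Δ
t=7: Δ0=011110111 Δ1=111110110 Δ2=111111110 | 2Δ

4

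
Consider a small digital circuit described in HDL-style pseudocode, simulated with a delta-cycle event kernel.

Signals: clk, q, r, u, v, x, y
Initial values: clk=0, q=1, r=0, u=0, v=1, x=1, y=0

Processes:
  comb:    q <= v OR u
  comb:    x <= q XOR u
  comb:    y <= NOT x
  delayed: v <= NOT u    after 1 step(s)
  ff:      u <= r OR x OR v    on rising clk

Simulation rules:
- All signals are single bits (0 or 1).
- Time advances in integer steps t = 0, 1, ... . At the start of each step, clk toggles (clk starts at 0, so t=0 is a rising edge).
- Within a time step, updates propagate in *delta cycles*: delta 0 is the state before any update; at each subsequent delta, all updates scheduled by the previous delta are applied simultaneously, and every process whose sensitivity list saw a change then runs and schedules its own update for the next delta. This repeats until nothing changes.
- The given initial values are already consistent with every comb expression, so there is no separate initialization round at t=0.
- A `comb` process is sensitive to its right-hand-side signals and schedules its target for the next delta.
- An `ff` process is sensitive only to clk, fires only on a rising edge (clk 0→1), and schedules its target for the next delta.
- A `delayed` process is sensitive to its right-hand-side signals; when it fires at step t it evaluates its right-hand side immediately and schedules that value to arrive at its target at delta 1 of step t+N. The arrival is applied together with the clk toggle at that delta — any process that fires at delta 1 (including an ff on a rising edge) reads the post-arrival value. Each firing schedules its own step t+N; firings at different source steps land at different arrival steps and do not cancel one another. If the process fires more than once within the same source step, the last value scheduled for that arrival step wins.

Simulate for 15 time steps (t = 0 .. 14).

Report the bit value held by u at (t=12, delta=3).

t=0 Δ0: u=0 y=0 v=1 r=0 clk=0 q=1 x=1
  Δ1: clk:0→1
  Δ2: u:0→1
  Δ3: x:1→0
  Δ4: y:0→1
  (4Δ to stable)
t=1 Δ0: u=1 y=1 v=1 r=0 clk=1 q=1 x=0
  Δ1: v:1→0, clk:1→0
  (1Δ to stable)
t=2 Δ0: u=1 y=1 v=0 r=0 clk=0 q=1 x=0
  Δ1: clk:0→1
  Δ2: u:1→0
  Δ3: q:1→0, x:0→1
  Δ4: y:1→0, x:1→0
  Δ5: y:0→1
  (5Δ to stable)
t=3 Δ0: u=0 y=1 v=0 r=0 clk=1 q=0 x=0
  Δ1: v:0→1, clk:1→0
  Δ2: q:0→1
  Δ3: x:0→1
  Δ4: y:1→0
  (4Δ to stable)
t=4 Δ0: u=0 y=0 v=1 r=0 clk=0 q=1 x=1
  Δ1: clk:0→1
  Δ2: u:0→1
  Δ3: x:1→0
  Δ4: y:0→1
  (4Δ to stable)
t=5 Δ0: u=1 y=1 v=1 r=0 clk=1 q=1 x=0
  Δ1: v:1→0, clk:1→0
  (1Δ to stable)
t=6 Δ0: u=1 y=1 v=0 r=0 clk=0 q=1 x=0
  Δ1: clk:0→1
  Δ2: u:1→0
  Δ3: q:1→0, x:0→1
  Δ4: y:1→0, x:1→0
  Δ5: y:0→1
  (5Δ to stable)
t=7 Δ0: u=0 y=1 v=0 r=0 clk=1 q=0 x=0
  Δ1: v:0→1, clk:1→0
  Δ2: q:0→1
  Δ3: x:0→1
  Δ4: y:1→0
  (4Δ to stable)
t=8 Δ0: u=0 y=0 v=1 r=0 clk=0 q=1 x=1
  Δ1: clk:0→1
  Δ2: u:0→1
  Δ3: x:1→0
  Δ4: y:0→1
  (4Δ to stable)
t=9 Δ0: u=1 y=1 v=1 r=0 clk=1 q=1 x=0
  Δ1: v:1→0, clk:1→0
  (1Δ to stable)
t=10 Δ0: u=1 y=1 v=0 r=0 clk=0 q=1 x=0
  Δ1: clk:0→1
  Δ2: u:1→0
  Δ3: q:1→0, x:0→1
  Δ4: y:1→0, x:1→0
  Δ5: y:0→1
  (5Δ to stable)
t=11 Δ0: u=0 y=1 v=0 r=0 clk=1 q=0 x=0
  Δ1: v:0→1, clk:1→0
  Δ2: q:0→1
  Δ3: x:0→1
  Δ4: y:1→0
  (4Δ to stable)
t=12 Δ0: u=0 y=0 v=1 r=0 clk=0 q=1 x=1
  Δ1: clk:0→1
  Δ2: u:0→1
  Δ3: x:1→0
  Δ4: y:0→1
  (4Δ to stable)
t=13 Δ0: u=1 y=1 v=1 r=0 clk=1 q=1 x=0
  Δ1: v:1→0, clk:1→0
  (1Δ to stable)
t=14 Δ0: u=1 y=1 v=0 r=0 clk=0 q=1 x=0
  Δ1: clk:0→1
  Δ2: u:1→0
  Δ3: q:1→0, x:0→1
  Δ4: y:1→0, x:1→0
  Δ5: y:0→1
  (5Δ to stable)

1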